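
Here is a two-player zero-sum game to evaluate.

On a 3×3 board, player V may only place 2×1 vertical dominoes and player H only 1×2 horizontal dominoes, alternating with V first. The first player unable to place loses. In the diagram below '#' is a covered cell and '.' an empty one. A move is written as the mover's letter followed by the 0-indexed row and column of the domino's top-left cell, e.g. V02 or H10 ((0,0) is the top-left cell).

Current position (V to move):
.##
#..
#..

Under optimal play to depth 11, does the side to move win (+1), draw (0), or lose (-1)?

p1 V@[.##/#../#..]: V11[.##/##./##.]+1* V12[.##/#.#/#.#]+1
p2 H@[.##/##./##.] terminal -1; root [.##/#../#..] d11

value(.##/#../#.., V) = +1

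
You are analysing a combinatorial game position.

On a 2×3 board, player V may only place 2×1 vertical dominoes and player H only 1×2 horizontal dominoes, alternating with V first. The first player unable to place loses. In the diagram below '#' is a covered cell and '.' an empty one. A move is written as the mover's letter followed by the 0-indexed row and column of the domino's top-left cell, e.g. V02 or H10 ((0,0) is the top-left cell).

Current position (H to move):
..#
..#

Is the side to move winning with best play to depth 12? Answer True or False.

ply 1, H at ..#/..# | H00=+1→###/..#*; H10=+1→..#/###
ply 2: ###/..# is terminal -1 (V); from ..#/..# depth 12

H winning at [..#/..#]: True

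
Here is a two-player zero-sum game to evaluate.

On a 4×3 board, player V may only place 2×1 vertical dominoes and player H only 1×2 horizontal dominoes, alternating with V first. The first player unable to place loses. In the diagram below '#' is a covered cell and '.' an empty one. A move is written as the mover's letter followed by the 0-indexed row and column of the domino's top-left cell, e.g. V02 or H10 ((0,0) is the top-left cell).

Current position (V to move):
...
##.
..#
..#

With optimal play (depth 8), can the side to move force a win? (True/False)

ply 1, V at .../##./..#/..# | V02=-1→..#/###/..#/..#; V20=+1→.../##./#.#/#.#*; V21=+1→.../##./.##/.##
ply 2, H at .../##./#.#/#.# | H00=-1→##./##./#.#/#.#*; H01=-1→.##/##./#.#/#.#
ply 3, V at ##./##./#.#/#.# | V02=+1→###/###/#.#/#.#*; V21=+1→##./##./###/###
ply 4: ###/###/#.#/#.# is terminal -1 (H); from .../##./..#/..# depth 8

V winning at [.../##./..#/..#]: True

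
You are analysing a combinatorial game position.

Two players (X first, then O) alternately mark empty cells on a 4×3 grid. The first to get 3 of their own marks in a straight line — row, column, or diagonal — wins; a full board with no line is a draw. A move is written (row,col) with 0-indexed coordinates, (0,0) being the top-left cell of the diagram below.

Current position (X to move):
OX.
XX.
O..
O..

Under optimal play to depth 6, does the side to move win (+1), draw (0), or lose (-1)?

p1 X@[OX./XX./O../O..]: (0,2)[OXX/XX./O../O..]+1* (1,2)[OX./XXX/O../O..]+1 (2,1)[OX./XX./OX./O..]+1 (2,2)[OX./XX./O.X/O..]+1 (3,1)[OX./XX./O../OX.]+1 (3,2)[OX./XX./O../O.X]+1
p2 O@[OXX/XX./O../O..]: (1,2)[OXX/XXO/O../O..]-1* (2,1)[OXX/XX./OO./O..]-1 (2,2)[OXX/XX./O.O/O..]-1 (3,1)[OXX/XX./O../OO.]-1 (3,2)[OXX/XX./O../O.O]-1
p3 X@[OXX/XXO/O../O..]: (2,1)[OXX/XXO/OX./O..]+1* (2,2)[OXX/XXO/O.X/O..]-1 (3,1)[OXX/XXO/O../OX.]-1 (3,2)[OXX/XXO/O../O.X]-1
p4 O@[OXX/XXO/OX./O..] terminal -1; root [OX./XX./O../O..] d6

value(OX./XX./O../O.., X) = +1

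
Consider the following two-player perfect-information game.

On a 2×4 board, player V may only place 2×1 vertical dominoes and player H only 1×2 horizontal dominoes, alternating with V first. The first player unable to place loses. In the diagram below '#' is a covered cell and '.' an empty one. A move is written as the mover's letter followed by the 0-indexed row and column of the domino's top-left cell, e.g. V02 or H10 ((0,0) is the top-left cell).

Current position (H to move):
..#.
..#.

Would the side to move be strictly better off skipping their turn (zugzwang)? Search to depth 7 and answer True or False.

p1 H@[..#./..#.]: H00[###./..#.]+1* H10[..#./###.]+1
p2 V@[###./..#.]: V03[####/..##]-1*
p3 H@[####/..##]: H10[####/####]+1*
p4 V@[####/####] terminal -1; root [..#./..#.] d7
pass branch (V moves first from the same position):
  | p1 V@[..#./..#.]: V00[#.#./#.#.]+1* V01[.##./.##.]+1 V03[..##/..##]-1
  | p2 H@[#.#./#.#.] terminal -1; root [..#./..#.] d7
H moving scores +1; H passing scores -1

zugzwang(..#./..#., H) = False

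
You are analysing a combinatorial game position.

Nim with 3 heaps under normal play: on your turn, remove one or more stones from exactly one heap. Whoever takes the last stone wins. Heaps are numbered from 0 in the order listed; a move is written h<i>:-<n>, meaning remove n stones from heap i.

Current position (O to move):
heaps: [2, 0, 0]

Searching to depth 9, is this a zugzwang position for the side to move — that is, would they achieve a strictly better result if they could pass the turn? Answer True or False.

[(2,0,0)] O move#1: h0:-1:-1/(1,0,0), h0:-2:+1/(0,0,0)*
[(0,0,0)] end (terminal -1, X#2); searched (2,0,0) to 9
if O skipped the turn, X would face:
~ [(2,0,0)] X move#1: h0:-1:-1/(1,0,0), h0:-2:+1/(0,0,0)*
~ [(0,0,0)] end (terminal -1, O#2); searched (2,0,0) to 9
compare (O): move=+1 vs pass=-1

zugzwang((2,0,0), O) = False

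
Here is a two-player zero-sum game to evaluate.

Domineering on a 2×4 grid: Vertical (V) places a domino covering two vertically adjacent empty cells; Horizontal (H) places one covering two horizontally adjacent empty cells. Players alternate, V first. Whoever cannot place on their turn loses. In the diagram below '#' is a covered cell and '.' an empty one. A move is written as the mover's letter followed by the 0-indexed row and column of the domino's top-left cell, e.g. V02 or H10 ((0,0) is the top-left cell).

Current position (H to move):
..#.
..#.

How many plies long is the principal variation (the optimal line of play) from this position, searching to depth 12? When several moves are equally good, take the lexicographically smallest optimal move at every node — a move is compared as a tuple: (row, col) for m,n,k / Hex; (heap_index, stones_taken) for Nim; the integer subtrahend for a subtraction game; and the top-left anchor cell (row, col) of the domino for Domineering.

PV length from [..#./..#.]: 3 plies

[..#./..#.] H move#1: H00:+1/###./..#.*, H10:+1/..#./###.
[###./..#.] V move#2: V03:-1/####/..##*
[####/..##] H move#3: H10:+1/####/####*
[####/####] end (terminal -1, V#4); searched ..#./..#. to 12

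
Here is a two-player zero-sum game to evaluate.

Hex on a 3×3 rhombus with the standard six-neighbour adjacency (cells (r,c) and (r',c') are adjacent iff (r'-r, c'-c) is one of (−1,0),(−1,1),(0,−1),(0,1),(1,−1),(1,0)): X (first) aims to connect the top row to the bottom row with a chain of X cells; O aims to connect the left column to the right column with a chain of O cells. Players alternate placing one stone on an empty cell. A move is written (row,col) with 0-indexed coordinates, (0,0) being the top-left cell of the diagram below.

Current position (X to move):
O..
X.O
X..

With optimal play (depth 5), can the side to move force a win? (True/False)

X winning at [O../X.O/X..]: True

p1 X@[O../X.O/X..]: (0,1)[OX./X.O/X..]+1* (0,2)[O.X/X.O/X..]+1 (1,1)[O../XXO/X..]+1 (2,1)[O../X.O/XX.]-1 (2,2)[O../X.O/X.X]-1
p2 O@[OX./X.O/X..] terminal -1; root [O../X.O/X..] d5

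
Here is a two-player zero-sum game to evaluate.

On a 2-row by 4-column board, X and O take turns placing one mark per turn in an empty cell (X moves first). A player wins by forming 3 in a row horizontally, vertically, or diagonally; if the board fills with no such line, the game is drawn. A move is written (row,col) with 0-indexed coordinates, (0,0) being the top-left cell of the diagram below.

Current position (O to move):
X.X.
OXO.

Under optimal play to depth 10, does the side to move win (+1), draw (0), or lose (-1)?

value(X.X./OXO., O) = 0

[X.X./OXO.] O move#1: (0,1):+0/XOX./OXO.*, (0,3):-1/X.XO/OXO., (1,3):-1/X.X./OXOO
[XOX./OXO.] X move#2: (0,3):+0/XOXX/OXO.*, (1,3):+0/XOX./OXOX
[XOXX/OXO.] O move#3: (1,3):+0/XOXX/OXOO*
[XOXX/OXOO] end (terminal +0, X#4); searched X.X./OXO. to 10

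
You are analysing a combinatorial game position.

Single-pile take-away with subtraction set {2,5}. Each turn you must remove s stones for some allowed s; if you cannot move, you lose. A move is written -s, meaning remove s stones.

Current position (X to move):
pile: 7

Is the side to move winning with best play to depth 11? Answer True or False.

X winning at [7]: False

[7] X move#1: -2:-1/5*, -5:-1/2
[5] O move#2: -2:-1/3, -5:+1/0*
[0] end (terminal -1, X#3); searched 7 to 11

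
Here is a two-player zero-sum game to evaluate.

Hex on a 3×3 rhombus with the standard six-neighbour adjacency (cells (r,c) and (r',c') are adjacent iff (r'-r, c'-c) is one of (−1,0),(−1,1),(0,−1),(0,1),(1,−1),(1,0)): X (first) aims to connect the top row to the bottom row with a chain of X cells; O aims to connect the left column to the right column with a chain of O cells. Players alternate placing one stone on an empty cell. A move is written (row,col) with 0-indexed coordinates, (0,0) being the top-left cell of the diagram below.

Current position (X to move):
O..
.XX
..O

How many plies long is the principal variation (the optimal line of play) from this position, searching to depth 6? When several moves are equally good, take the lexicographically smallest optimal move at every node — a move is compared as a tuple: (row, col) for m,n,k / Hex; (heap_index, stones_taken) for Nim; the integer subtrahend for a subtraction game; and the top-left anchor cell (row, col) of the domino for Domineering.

PV length from [O../.XX/..O]: 5 plies

[O../.XX/..O] X move#1: (0,1):+1/OX./.XX/..O*, (0,2):+1/O.X/.XX/..O, (1,0):+1/O../XXX/..O, (2,0):+1/O../.XX/X.O, (2,1):+1/O../.XX/.XO
[OX./.XX/..O] O move#2: (0,2):-1/OXO/.XX/..O*, (1,0):-1/OX./OXX/..O, (2,0):-1/OX./.XX/O.O, (2,1):-1/OX./.XX/.OO
[OXO/.XX/..O] X move#3: (1,0):+1/OXO/XXX/..O*, (2,0):+1/OXO/.XX/X.O, (2,1):+1/OXO/.XX/.XO
[OXO/XXX/..O] O move#4: (2,0):-1/OXO/XXX/O.O*, (2,1):-1/OXO/XXX/.OO
[OXO/XXX/O.O] X move#5: (2,1):+1/OXO/XXX/OXO*
[OXO/XXX/OXO] end (terminal -1, O#6); searched O../.XX/..O to 6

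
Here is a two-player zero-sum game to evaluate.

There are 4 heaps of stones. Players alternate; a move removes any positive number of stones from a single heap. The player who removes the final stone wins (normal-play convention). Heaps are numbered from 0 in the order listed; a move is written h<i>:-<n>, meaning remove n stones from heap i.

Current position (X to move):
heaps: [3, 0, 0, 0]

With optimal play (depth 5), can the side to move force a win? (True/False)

X winning at [(3,0,0,0)]: True

ply 1, X at (3,0,0,0) | h0:-1=-1→(2,0,0,0); h0:-2=-1→(1,0,0,0); h0:-3=+1→(0,0,0,0)*
ply 2: (0,0,0,0) is terminal -1 (O); from (3,0,0,0) depth 5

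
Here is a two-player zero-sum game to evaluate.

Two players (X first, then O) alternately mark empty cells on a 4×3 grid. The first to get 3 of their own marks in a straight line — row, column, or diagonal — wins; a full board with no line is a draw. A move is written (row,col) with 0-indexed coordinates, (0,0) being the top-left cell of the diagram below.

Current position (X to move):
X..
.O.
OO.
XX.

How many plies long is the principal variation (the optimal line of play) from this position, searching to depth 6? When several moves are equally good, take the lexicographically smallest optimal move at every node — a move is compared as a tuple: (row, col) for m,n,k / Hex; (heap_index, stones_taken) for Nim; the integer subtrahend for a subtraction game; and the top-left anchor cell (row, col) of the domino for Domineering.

PV length from [X../.O./OO./XX.]: 1 ply

ply 1, X at X../.O./OO./XX. | (0,1)=-1→XX./.O./OO./XX.; (0,2)=-1→X.X/.O./OO./XX.; (1,0)=-1→X../XO./OO./XX.; (1,2)=-1→X../.OX/OO./XX.; (2,2)=-1→X../.O./OOX/XX.; (3,2)=+1→X../.O./OO./XXX*
ply 2: X../.O./OO./XXX is terminal -1 (O); from X../.O./OO./XX. depth 6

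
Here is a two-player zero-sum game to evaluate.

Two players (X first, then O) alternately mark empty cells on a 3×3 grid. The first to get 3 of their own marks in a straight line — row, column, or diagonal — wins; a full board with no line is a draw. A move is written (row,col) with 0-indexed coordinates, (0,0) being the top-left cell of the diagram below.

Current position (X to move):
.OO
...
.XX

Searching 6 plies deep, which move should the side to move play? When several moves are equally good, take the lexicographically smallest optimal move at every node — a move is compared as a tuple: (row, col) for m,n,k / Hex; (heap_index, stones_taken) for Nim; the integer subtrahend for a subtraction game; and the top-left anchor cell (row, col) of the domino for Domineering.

X's best at [.OO/.../.XX]: (0,0)

ply 1, X at .OO/.../.XX | (0,0)=+1→XOO/.../.XX*; (1,0)=-1→.OO/X../.XX; (1,1)=-1→.OO/.X./.XX; (1,2)=-1→.OO/..X/.XX; (2,0)=+1→.OO/.../XXX
ply 2, O at XOO/.../.XX | (1,0)=-1→XOO/O../.XX*; (1,1)=-1→XOO/.O./.XX; (1,2)=-1→XOO/..O/.XX; (2,0)=-1→XOO/.../OXX
ply 3, X at XOO/O../.XX | (1,1)=+1→XOO/OX./.XX*; (1,2)=+1→XOO/O.X/.XX; (2,0)=+1→XOO/O../XXX
ply 4: XOO/OX./.XX is terminal -1 (O); from .OO/.../.XX depth 6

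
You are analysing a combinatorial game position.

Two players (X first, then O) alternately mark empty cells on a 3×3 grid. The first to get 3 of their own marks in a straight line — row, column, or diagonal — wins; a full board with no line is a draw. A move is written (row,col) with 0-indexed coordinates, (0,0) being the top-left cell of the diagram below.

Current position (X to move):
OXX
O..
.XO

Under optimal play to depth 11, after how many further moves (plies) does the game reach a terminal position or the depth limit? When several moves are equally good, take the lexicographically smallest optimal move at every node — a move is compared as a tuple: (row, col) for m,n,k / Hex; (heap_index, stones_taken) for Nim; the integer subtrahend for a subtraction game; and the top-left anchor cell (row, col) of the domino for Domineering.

PV length from [OXX/O../.XO]: 1 ply

[OXX/O../.XO] X move#1: (1,1):+1/OXX/OX./.XO*, (1,2):-1/OXX/O.X/.XO, (2,0):-1/OXX/O../XXO
[OXX/OX./.XO] end (terminal -1, O#2); searched OXX/O../.XO to 11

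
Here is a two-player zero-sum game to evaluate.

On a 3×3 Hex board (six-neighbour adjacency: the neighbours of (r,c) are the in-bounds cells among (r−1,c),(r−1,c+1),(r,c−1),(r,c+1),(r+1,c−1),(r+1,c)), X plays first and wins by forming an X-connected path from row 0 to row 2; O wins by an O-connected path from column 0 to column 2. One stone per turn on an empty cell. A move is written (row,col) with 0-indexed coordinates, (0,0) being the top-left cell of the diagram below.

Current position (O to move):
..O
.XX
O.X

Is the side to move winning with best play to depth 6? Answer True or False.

[..O/.XX/O.X] O move#1: (0,0):-1/O.O/.XX/O.X, (0,1):+1/.OO/.XX/O.X*, (1,0):-1/..O/OXX/O.X, (2,1):-1/..O/.XX/OOX
[.OO/.XX/O.X] X move#2: (0,0):-1/XOO/.XX/O.X*, (1,0):-1/.OO/XXX/O.X, (2,1):-1/.OO/.XX/OXX
[XOO/.XX/O.X] O move#3: (1,0):+1/XOO/OXX/O.X*, (2,1):-1/XOO/.XX/OOX
[XOO/OXX/O.X] end (terminal -1, X#4); searched ..O/.XX/O.X to 6

O winning at [..O/.XX/O.X]: True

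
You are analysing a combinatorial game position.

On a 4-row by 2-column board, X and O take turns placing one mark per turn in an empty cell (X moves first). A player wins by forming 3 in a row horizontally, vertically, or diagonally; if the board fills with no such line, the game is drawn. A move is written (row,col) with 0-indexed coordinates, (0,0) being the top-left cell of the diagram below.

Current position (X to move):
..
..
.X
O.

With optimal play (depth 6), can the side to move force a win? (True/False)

X winning at [../../.X/O.]: True

ply 1, X at ../../.X/O. | (0,0)=+0→X./../.X/O.; (0,1)=+0→.X/../.X/O.; (1,0)=+0→../X./.X/O.; (1,1)=+1→../.X/.X/O.*; (2,0)=+0→../../XX/O.; (3,1)=+0→../../.X/OX
ply 2, O at ../.X/.X/O. | (0,0)=-1→O./.X/.X/O.*; (0,1)=-1→.O/.X/.X/O.; (1,0)=-1→../OX/.X/O.; (2,0)=-1→../.X/OX/O.; (3,1)=-1→../.X/.X/OO
ply 3, X at O./.X/.X/O. | (0,1)=+1→OX/.X/.X/O.*; (1,0)=+1→O./XX/.X/O.; (2,0)=+1→O./.X/XX/O.; (3,1)=+1→O./.X/.X/OX
ply 4: OX/.X/.X/O. is terminal -1 (O); from ../../.X/O. depth 6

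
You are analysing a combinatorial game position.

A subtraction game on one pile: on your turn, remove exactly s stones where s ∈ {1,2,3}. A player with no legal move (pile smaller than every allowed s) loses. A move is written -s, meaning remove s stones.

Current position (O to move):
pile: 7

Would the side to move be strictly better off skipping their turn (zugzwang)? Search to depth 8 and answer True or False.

p1 O@[7]: -1[6]-1 -2[5]-1 -3[4]+1*
p2 X@[4]: -1[3]-1* -2[2]-1 -3[1]-1
p3 O@[3]: -1[2]-1 -2[1]-1 -3[0]+1*
p4 X@[0] terminal -1; root [7] d8
suppose O passes — search the same position with X to move:
pass> p1 X@[7]: -1[6]-1 -2[5]-1 -3[4]+1*
pass> p2 O@[4]: -1[3]-1* -2[2]-1 -3[1]-1
pass> p3 X@[3]: -1[2]-1 -2[1]-1 -3[0]+1*
pass> p4 O@[0] terminal -1; root [7] d8
for O: play +1, pass -1

zugzwang(7, O) = False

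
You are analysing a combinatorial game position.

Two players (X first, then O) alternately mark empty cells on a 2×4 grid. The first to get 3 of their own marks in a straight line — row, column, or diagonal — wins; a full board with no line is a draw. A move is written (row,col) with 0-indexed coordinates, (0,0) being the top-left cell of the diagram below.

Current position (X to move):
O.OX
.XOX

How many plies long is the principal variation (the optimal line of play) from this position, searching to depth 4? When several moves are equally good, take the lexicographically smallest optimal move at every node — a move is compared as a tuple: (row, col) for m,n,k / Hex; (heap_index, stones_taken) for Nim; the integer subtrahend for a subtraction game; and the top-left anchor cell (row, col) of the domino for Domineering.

PV length from [O.OX/.XOX]: 2 plies

[O.OX/.XOX] X move#1: (0,1):+0/OXOX/.XOX*, (1,0):-1/O.OX/XXOX
[OXOX/.XOX] O move#2: (1,0):+0/OXOX/OXOX*
[OXOX/OXOX] end (terminal +0, X#3); searched O.OX/.XOX to 4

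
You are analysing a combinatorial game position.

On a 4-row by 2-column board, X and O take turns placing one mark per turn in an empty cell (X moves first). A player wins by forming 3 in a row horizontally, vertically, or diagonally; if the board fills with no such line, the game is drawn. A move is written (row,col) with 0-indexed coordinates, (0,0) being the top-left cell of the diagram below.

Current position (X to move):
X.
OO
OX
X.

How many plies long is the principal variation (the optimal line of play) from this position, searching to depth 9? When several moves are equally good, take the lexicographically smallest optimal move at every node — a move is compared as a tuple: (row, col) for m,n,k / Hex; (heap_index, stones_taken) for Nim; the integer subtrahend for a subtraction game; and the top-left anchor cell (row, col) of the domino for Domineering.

PV length from [X./OO/OX/X.]: 2 plies

[X./OO/OX/X.] X move#1: (0,1):+0/XX/OO/OX/X.*, (3,1):+0/X./OO/OX/XX
[XX/OO/OX/X.] O move#2: (3,1):+0/XX/OO/OX/XO*
[XX/OO/OX/XO] end (terminal +0, X#3); searched X./OO/OX/X. to 9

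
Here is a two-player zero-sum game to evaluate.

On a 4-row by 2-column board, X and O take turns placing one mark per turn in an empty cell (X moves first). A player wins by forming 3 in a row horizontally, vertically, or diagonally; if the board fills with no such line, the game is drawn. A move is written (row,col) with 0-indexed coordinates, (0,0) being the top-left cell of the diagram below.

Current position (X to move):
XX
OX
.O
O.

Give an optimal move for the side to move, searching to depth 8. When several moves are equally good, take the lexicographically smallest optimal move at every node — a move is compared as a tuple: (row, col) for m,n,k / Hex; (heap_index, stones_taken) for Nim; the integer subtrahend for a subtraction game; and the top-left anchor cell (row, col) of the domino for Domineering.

[XX/OX/.O/O.] X move#1: (2,0):+0/XX/OX/XO/O.*, (3,1):-1/XX/OX/.O/OX
[XX/OX/XO/O.] O move#2: (3,1):+0/XX/OX/XO/OO*
[XX/OX/XO/OO] end (terminal +0, X#3); searched XX/OX/.O/O. to 8

X's best at [XX/OX/.O/O.]: (2,0)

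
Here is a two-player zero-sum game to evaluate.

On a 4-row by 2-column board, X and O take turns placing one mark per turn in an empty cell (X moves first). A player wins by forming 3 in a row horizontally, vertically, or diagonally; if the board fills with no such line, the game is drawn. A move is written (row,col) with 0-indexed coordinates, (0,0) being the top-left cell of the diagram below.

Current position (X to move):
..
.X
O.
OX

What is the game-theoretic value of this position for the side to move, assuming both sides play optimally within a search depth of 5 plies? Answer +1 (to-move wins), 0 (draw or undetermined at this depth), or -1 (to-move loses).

ply 1, X at ../.X/O./OX | (0,0)=-1→X./.X/O./OX; (0,1)=-1→.X/.X/O./OX; (1,0)=+0→../XX/O./OX; (2,1)=+1→../.X/OX/OX*
ply 2: ../.X/OX/OX is terminal -1 (O); from ../.X/O./OX depth 5

value(../.X/O./OX, X) = +1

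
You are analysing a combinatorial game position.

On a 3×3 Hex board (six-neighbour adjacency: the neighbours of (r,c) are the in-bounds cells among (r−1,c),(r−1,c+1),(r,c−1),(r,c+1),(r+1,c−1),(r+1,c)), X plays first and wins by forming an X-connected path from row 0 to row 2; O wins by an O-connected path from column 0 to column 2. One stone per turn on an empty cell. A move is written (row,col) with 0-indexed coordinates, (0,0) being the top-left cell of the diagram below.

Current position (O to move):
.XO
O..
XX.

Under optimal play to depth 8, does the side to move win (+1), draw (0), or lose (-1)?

value(.XO/O../XX., O) = +1

[.XO/O../XX.] O move#1: (0,0):-1/OXO/O../XX., (1,1):+1/.XO/OO./XX.*, (1,2):-1/.XO/O.O/XX., (2,2):-1/.XO/O../XXO
[.XO/OO./XX.] end (terminal -1, X#2); searched .XO/O../XX. to 8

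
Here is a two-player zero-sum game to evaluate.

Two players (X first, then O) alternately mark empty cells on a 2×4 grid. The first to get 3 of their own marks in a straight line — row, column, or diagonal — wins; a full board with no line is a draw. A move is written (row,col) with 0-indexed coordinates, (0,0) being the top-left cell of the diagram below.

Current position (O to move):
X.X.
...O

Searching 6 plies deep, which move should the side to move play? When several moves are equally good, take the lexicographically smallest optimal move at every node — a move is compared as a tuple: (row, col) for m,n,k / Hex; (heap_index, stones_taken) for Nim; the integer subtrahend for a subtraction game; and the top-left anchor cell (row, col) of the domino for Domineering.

ply 1, O at X.X./...O | (0,1)=+0→XOX./...O*; (0,3)=-1→X.XO/...O; (1,0)=-1→X.X./O..O; (1,1)=-1→X.X./.O.O; (1,2)=-1→X.X./..OO
ply 2, X at XOX./...O | (0,3)=+0→XOXX/...O*; (1,0)=+0→XOX./X..O; (1,1)=+0→XOX./.X.O; (1,2)=+0→XOX./..XO
ply 3, O at XOXX/...O | (1,0)=+0→XOXX/O..O*; (1,1)=+0→XOXX/.O.O; (1,2)=+0→XOXX/..OO
ply 4, X at XOXX/O..O | (1,1)=+0→XOXX/OX.O*; (1,2)=+0→XOXX/O.XO
ply 5, O at XOXX/OX.O | (1,2)=+0→XOXX/OXOO*
ply 6: XOXX/OXOO is terminal +0 (X); from X.X./...O depth 6

O's best at [X.X./...O]: (0,1)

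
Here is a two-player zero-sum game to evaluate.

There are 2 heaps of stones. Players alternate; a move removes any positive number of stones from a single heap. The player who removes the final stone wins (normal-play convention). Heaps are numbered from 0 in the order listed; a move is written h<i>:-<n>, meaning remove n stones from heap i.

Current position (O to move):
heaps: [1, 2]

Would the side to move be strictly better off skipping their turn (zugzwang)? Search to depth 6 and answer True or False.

zugzwang((1,2), O) = False

[(1,2)] O move#1: h0:-1:-1/(0,2), h1:-1:+1/(1,1)*, h1:-2:-1/(1,0)
[(1,1)] X move#2: h0:-1:-1/(0,1)*, h1:-1:-1/(1,0)
[(0,1)] O move#3: h1:-1:+1/(0,0)*
[(0,0)] end (terminal -1, X#4); searched (1,2) to 6
if O skipped the turn, X would face:
~ [(1,2)] X move#1: h0:-1:-1/(0,2), h1:-1:+1/(1,1)*, h1:-2:-1/(1,0)
~ [(1,1)] O move#2: h0:-1:-1/(0,1)*, h1:-1:-1/(1,0)
~ [(0,1)] X move#3: h1:-1:+1/(0,0)*
~ [(0,0)] end (terminal -1, O#4); searched (1,2) to 6
compare (O): move=+1 vs pass=-1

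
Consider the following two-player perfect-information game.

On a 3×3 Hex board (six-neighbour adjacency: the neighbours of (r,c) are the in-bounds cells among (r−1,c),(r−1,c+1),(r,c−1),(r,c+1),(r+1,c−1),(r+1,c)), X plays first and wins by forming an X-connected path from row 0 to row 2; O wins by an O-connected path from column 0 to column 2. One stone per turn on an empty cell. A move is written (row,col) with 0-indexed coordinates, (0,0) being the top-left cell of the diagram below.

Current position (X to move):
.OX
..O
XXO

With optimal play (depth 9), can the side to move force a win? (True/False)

p1 X@[.OX/..O/XXO]: (0,0)[XOX/..O/XXO]+1* (1,0)[.OX/X.O/XXO]+1 (1,1)[.OX/.XO/XXO]+1
p2 O@[XOX/..O/XXO]: (1,0)[XOX/O.O/XXO]-1* (1,1)[XOX/.OO/XXO]-1
p3 X@[XOX/O.O/XXO]: (1,1)[XOX/OXO/XXO]+1*
p4 O@[XOX/OXO/XXO] terminal -1; root [.OX/..O/XXO] d9

X winning at [.OX/..O/XXO]: True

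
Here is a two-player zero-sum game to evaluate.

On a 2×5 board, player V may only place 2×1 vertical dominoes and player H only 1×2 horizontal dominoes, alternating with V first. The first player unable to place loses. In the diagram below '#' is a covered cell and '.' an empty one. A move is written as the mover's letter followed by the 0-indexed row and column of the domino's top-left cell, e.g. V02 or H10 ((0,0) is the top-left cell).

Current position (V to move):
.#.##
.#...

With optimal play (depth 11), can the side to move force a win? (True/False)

ply 1, V at .#.##/.#... | V00=-1→##.##/##...; V02=+1→.####/.##..*
ply 2, H at .####/.##.. | H13=-1→.####/.####*
ply 3, V at .####/.#### | V00=+1→#####/#####*
ply 4: #####/##### is terminal -1 (H); from .#.##/.#... depth 11

V winning at [.#.##/.#...]: True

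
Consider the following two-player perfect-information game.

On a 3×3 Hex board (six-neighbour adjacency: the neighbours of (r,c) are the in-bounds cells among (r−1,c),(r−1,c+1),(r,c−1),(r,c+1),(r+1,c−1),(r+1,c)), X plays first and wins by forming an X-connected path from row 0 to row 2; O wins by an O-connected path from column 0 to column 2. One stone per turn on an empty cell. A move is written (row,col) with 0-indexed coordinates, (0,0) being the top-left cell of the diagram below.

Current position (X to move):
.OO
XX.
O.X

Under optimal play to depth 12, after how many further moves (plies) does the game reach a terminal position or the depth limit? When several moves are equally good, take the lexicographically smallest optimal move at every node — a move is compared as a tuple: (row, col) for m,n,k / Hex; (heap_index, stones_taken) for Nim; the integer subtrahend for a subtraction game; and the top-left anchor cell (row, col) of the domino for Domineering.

PV length from [.OO/XX./O.X]: 3 plies

p1 X@[.OO/XX./O.X]: (0,0)[XOO/XX./O.X]+1* (1,2)[.OO/XXX/O.X]-1 (2,1)[.OO/XX./OXX]-1
p2 O@[XOO/XX./O.X]: (1,2)[XOO/XXO/O.X]-1* (2,1)[XOO/XX./OOX]-1
p3 X@[XOO/XXO/O.X]: (2,1)[XOO/XXO/OXX]+1*
p4 O@[XOO/XXO/OXX] terminal -1; root [.OO/XX./O.X] d12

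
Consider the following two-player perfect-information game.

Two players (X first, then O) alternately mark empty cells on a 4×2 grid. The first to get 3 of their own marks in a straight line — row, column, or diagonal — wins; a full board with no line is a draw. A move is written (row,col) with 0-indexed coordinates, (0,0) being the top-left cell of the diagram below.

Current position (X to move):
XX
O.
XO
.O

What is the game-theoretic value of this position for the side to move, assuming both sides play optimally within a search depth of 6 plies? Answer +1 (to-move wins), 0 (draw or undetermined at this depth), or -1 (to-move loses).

value(XX/O./XO/.O, X) = 0

[XX/O./XO/.O] X move#1: (1,1):+0/XX/OX/XO/.O*, (3,0):-1/XX/O./XO/XO
[XX/OX/XO/.O] O move#2: (3,0):+0/XX/OX/XO/OO*
[XX/OX/XO/OO] end (terminal +0, X#3); searched XX/O./XO/.O to 6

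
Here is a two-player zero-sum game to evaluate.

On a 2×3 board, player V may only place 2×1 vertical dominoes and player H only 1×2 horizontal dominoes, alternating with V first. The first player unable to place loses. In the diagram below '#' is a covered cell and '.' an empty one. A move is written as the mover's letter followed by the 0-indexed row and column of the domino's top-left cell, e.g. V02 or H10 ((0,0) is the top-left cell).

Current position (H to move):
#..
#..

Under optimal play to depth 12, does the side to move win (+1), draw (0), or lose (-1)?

[#../#..] H move#1: H01:+1/###/#..*, H11:+1/#../###
[###/#..] end (terminal -1, V#2); searched #../#.. to 12

value(#../#.., H) = +1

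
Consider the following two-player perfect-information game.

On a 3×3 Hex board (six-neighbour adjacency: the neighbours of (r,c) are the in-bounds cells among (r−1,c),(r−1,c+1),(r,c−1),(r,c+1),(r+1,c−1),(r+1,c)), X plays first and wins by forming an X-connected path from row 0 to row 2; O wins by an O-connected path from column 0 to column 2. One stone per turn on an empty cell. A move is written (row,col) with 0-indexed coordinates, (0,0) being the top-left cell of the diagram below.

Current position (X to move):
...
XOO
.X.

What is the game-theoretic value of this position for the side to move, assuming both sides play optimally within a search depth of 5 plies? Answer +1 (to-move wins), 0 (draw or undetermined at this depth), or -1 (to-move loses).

ply 1, X at .../XOO/.X. | (0,0)=-1→X../XOO/.X.; (0,1)=-1→.X./XOO/.X.; (0,2)=-1→..X/XOO/.X.; (2,0)=+1→.../XOO/XX.*; (2,2)=-1→.../XOO/.XX
ply 2, O at .../XOO/XX. | (0,0)=-1→O../XOO/XX.*; (0,1)=-1→.O./XOO/XX.; (0,2)=-1→..O/XOO/XX.; (2,2)=-1→.../XOO/XXO
ply 3, X at O../XOO/XX. | (0,1)=+1→OX./XOO/XX.*; (0,2)=-1→O.X/XOO/XX.; (2,2)=-1→O../XOO/XXX
ply 4: OX./XOO/XX. is terminal -1 (O); from .../XOO/.X. depth 5

value(.../XOO/.X., X) = +1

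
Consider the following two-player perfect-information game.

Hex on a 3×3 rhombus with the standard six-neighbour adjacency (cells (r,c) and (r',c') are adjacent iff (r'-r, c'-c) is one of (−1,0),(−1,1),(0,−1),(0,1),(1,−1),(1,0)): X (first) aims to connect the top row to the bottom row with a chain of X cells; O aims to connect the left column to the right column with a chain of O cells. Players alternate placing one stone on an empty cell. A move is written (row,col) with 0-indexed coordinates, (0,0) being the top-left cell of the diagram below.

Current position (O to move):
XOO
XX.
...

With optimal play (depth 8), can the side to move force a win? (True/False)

O winning at [XOO/XX./...]: False

p1 O@[XOO/XX./...]: (1,2)[XOO/XXO/...]-1* (2,0)[XOO/XX./O..]-1 (2,1)[XOO/XX./.O.]-1 (2,2)[XOO/XX./..O]-1
p2 X@[XOO/XXO/...]: (2,0)[XOO/XXO/X..]+1* (2,1)[XOO/XXO/.X.]+1 (2,2)[XOO/XXO/..X]+1
p3 O@[XOO/XXO/X..] terminal -1; root [XOO/XX./...] d8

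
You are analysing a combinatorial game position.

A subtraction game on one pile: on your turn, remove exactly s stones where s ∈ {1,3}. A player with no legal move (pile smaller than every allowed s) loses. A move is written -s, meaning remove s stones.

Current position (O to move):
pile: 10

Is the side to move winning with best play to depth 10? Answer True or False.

O winning at [10]: False

[10] O move#1: -1:-1/9*, -3:-1/7
[9] X move#2: -1:+1/8*, -3:+1/6
[8] O move#3: -1:-1/7*, -3:-1/5
[7] X move#4: -1:+1/6*, -3:+1/4
[6] O move#5: -1:-1/5*, -3:-1/3
[5] X move#6: -1:+1/4*, -3:+1/2
[4] O move#7: -1:-1/3*, -3:-1/1
[3] X move#8: -1:+1/2*, -3:+1/0
[2] O move#9: -1:-1/1*
[1] X move#10: -1:+1/0*
[0] end (terminal -1, O#11); searched 10 to 10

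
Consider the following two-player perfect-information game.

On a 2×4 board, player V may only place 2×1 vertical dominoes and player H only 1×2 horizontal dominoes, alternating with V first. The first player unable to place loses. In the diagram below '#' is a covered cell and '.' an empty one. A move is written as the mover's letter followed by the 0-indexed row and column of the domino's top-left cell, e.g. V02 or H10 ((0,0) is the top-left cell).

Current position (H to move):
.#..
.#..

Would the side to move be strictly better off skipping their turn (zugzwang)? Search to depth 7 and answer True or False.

[.#../.#..] H move#1: H02:+1/.###/.#..*, H12:+1/.#../.###
[.###/.#..] V move#2: V00:-1/####/##..*
[####/##..] H move#3: H12:+1/####/####*
[####/####] end (terminal -1, V#4); searched .#../.#.. to 7
if H skipped the turn, V would face:
~ [.#../.#..] V move#1: V00:-1/##../##.., V02:+1/.##./.##.*, V03:+1/.#.#/.#.#
~ [.##./.##.] end (terminal -1, H#2); searched .#../.#.. to 7
compare (H): move=+1 vs pass=-1

zugzwang(.#../.#.., H) = False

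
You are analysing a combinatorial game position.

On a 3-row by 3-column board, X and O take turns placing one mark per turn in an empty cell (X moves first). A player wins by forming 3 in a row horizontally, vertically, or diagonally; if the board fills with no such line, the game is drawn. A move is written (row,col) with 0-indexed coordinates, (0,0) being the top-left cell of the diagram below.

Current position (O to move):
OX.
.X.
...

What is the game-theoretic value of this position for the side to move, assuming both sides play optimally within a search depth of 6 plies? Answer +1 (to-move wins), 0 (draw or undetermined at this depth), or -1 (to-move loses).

[OX./.X./...] O move#1: (0,2):-1/OXO/.X./..., (1,0):-1/OX./OX./..., (1,2):-1/OX./.XO/..., (2,0):-1/OX./.X./O.., (2,1):+0/OX./.X./.O.*, (2,2):-1/OX./.X./..O
[OX./.X./.O.] X move#2: (0,2):-1/OXX/.X./.O., (1,0):+0/OX./XX./.O.*, (1,2):+0/OX./.XX/.O., (2,0):+0/OX./.X./XO., (2,2):+0/OX./.X./.OX
[OX./XX./.O.] O move#3: (0,2):-1/OXO/XX./.O., (1,2):+0/OX./XXO/.O.*, (2,0):-1/OX./XX./OO., (2,2):-1/OX./XX./.OO
[OX./XXO/.O.] X move#4: (0,2):+0/OXX/XXO/.O.*, (2,0):+0/OX./XXO/XO., (2,2):+0/OX./XXO/.OX
[OXX/XXO/.O.] O move#5: (2,0):+0/OXX/XXO/OO.*, (2,2):-1/OXX/XXO/.OO
[OXX/XXO/OO.] X move#6: (2,2):+0/OXX/XXO/OOX*
[OXX/XXO/OOX] end (terminal +0, O#7); searched OX./.X./... to 6

value(OX./.X./..., O) = 0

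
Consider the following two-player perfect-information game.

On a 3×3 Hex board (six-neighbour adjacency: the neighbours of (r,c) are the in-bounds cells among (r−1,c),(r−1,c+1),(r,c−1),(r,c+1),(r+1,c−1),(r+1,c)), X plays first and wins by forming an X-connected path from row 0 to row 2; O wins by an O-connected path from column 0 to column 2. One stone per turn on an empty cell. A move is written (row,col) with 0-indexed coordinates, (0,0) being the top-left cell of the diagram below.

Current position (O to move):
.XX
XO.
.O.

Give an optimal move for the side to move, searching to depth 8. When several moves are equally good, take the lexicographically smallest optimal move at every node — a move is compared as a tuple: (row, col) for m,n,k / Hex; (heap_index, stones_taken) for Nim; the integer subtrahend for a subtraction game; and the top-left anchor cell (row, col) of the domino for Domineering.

O's best at [.XX/XO./.O.]: (2,0)

[.XX/XO./.O.] O move#1: (0,0):-1/OXX/XO./.O., (1,2):-1/.XX/XOO/.O., (2,0):+1/.XX/XO./OO.*, (2,2):-1/.XX/XO./.OO
[.XX/XO./OO.] X move#2: (0,0):-1/XXX/XO./OO.*, (1,2):-1/.XX/XOX/OO., (2,2):-1/.XX/XO./OOX
[XXX/XO./OO.] O move#3: (1,2):+1/XXX/XOO/OO.*, (2,2):+1/XXX/XO./OOO
[XXX/XOO/OO.] end (terminal -1, X#4); searched .XX/XO./.O. to 8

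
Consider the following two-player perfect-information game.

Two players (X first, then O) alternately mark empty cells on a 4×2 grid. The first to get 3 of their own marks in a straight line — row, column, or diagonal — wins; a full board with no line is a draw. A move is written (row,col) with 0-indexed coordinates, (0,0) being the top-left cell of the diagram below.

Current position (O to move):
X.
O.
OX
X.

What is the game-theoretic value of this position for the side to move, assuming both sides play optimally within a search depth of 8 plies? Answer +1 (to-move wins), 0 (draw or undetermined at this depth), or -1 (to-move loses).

[X./O./OX/X.] O move#1: (0,1):+0/XO/O./OX/X.*, (1,1):+0/X./OO/OX/X., (3,1):+0/X./O./OX/XO
[XO/O./OX/X.] X move#2: (1,1):+0/XO/OX/OX/X.*, (3,1):+0/XO/O./OX/XX
[XO/OX/OX/X.] O move#3: (3,1):+0/XO/OX/OX/XO*
[XO/OX/OX/XO] end (terminal +0, X#4); searched X./O./OX/X. to 8

value(X./O./OX/X., O) = 0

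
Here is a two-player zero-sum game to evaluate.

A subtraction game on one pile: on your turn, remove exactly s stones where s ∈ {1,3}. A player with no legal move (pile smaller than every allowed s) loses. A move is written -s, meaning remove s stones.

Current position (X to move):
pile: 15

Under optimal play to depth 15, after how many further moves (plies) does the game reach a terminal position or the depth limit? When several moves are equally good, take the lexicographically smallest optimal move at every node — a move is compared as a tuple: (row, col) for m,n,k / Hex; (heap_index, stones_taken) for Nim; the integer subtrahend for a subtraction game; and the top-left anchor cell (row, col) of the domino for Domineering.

PV length from [15]: 15 plies

[15] X move#1: -1:+1/14*, -3:+1/12
[14] O move#2: -1:-1/13*, -3:-1/11
[13] X move#3: -1:+1/12*, -3:+1/10
[12] O move#4: -1:-1/11*, -3:-1/9
[11] X move#5: -1:+1/10*, -3:+1/8
[10] O move#6: -1:-1/9*, -3:-1/7
[9] X move#7: -1:+1/8*, -3:+1/6
[8] O move#8: -1:-1/7*, -3:-1/5
[7] X move#9: -1:+1/6*, -3:+1/4
[6] O move#10: -1:-1/5*, -3:-1/3
[5] X move#11: -1:+1/4*, -3:+1/2
[4] O move#12: -1:-1/3*, -3:-1/1
[3] X move#13: -1:+1/2*, -3:+1/0
[2] O move#14: -1:-1/1*
[1] X move#15: -1:+1/0*
[0] end (terminal -1, O#16); searched 15 to 15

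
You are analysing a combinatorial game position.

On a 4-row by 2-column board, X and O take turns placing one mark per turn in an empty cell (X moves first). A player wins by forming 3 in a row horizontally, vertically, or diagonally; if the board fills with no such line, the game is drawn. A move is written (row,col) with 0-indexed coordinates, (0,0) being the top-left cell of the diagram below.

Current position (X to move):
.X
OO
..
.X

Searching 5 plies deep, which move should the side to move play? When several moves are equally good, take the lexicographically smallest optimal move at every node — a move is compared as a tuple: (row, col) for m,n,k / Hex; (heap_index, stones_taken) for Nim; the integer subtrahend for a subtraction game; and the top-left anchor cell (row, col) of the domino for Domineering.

X's best at [.X/OO/../.X]: (0,0)

[.X/OO/../.X] X move#1: (0,0):+0/XX/OO/../.X*, (2,0):+0/.X/OO/X./.X, (2,1):-1/.X/OO/.X/.X, (3,0):+0/.X/OO/../XX
[XX/OO/../.X] O move#2: (2,0):+0/XX/OO/O./.X*, (2,1):+0/XX/OO/.O/.X, (3,0):+0/XX/OO/../OX
[XX/OO/O./.X] X move#3: (2,1):-1/XX/OO/OX/.X, (3,0):+0/XX/OO/O./XX*
[XX/OO/O./XX] O move#4: (2,1):+0/XX/OO/OO/XX*
[XX/OO/OO/XX] end (terminal +0, X#5); searched .X/OO/../.X to 5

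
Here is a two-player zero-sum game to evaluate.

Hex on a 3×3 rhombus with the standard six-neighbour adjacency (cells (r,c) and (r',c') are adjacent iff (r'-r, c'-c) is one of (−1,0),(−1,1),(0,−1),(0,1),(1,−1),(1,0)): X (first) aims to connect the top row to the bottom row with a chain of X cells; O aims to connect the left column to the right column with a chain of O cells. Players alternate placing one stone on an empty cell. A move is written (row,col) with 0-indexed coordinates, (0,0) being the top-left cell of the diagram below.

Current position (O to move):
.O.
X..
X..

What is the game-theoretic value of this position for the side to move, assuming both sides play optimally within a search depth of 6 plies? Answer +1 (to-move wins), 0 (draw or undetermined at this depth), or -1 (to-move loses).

ply 1, O at .O./X../X.. | (0,0)=-1→OO./X../X..*; (0,2)=-1→.OO/X../X..; (1,1)=-1→.O./XO./X..; (1,2)=-1→.O./X.O/X..; (2,1)=-1→.O./X../XO.; (2,2)=-1→.O./X../X.O
ply 2, X at OO./X../X.. | (0,2)=+1→OOX/X../X..*; (1,1)=-1→OO./XX./X..; (1,2)=-1→OO./X.X/X..; (2,1)=-1→OO./X../XX.; (2,2)=-1→OO./X../X.X
ply 3, O at OOX/X../X.. | (1,1)=-1→OOX/XO./X..*; (1,2)=-1→OOX/X.O/X..; (2,1)=-1→OOX/X../XO.; (2,2)=-1→OOX/X../X.O
ply 4, X at OOX/XO./X.. | (1,2)=+1→OOX/XOX/X..*; (2,1)=-1→OOX/XO./XX.; (2,2)=-1→OOX/XO./X.X
ply 5, O at OOX/XOX/X.. | (2,1)=-1→OOX/XOX/XO.*; (2,2)=-1→OOX/XOX/X.O
ply 6, X at OOX/XOX/XO. | (2,2)=+1→OOX/XOX/XOX*
ply 7: OOX/XOX/XOX is terminal -1 (O); from .O./X../X.. depth 6

value(.O./X../X.., O) = -1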